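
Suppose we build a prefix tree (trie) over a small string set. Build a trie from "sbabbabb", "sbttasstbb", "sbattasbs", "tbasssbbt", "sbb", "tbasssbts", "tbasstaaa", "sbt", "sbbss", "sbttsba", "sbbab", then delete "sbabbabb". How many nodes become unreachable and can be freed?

5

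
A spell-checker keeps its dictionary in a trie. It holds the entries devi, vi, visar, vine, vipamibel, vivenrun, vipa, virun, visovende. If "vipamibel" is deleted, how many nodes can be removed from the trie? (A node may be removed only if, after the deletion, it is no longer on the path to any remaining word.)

5

Walk "vipamibel" from the leaf back toward the root, removing each node that no remaining word uses.
The suffix "mibel" (5 nodes) is used only by "vipamibel"; "vipa" is itself a stored word, so pruning stops there.
Nodes removed: 5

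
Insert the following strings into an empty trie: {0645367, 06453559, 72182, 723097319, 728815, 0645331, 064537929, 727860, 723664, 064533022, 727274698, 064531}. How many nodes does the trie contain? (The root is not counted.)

For each word, the new-node count is its length minus the longest prefix already in the trie:
  "0645367" → 7 new (0, 6, 4, 5, 3, 6, 7)
  "06453559" → prefix "06453" already present; 3 new (5, 5, 9)
  "72182" → 5 new (7, 2, 1, 8, 2)
  "723097319" → prefix "72" already present; 7 new (3, 0, 9, 7, 3, 1, 9)
  "728815" → prefix "72" already present; 4 new (8, 8, 1, 5)
  "0645331" → prefix "06453" already present; 2 new (3, 1)
  "064537929" → prefix "06453" already present; 4 new (7, 9, 2, 9)
  "727860" → prefix "72" already present; 4 new (7, 8, 6, 0)
  "723664" → prefix "723" already present; 3 new (6, 6, 4)
  "064533022" → prefix "064533" already present; 3 new (0, 2, 2)
  "727274698" → prefix "727" already present; 6 new (2, 7, 4, 6, 9, 8)
  "064531" → prefix "06453" already present; 1 new (1)
Total nodes = 7 + 3 + 5 + 7 + 4 + 2 + 4 + 4 + 3 + 3 + 6 + 1 = 49

49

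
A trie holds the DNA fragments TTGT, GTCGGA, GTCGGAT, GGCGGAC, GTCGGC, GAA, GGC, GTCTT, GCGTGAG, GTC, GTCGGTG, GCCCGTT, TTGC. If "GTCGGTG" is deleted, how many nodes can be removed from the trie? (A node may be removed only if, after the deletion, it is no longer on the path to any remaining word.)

Walk "GTCGGTG" from the leaf back toward the root, removing each node that no remaining word uses.
The suffix "TG" (2 nodes) is used only by "GTCGGTG"; the node for "GTCGG" still has the child "A", so pruning stops there.
Nodes removed: 2

2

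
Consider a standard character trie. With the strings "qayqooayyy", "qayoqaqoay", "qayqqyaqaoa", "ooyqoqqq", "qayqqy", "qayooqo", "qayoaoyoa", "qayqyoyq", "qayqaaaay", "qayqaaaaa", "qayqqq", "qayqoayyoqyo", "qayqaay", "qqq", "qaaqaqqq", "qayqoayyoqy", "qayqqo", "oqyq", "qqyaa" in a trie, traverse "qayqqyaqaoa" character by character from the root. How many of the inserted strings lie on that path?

Check each prefix of "qayqqyaqaoa" against the stored set — each match is an end-marker on the path.
Prefixes of the query that are stored words: "qayqqy", "qayqqyaqaoa"
Count: 2

2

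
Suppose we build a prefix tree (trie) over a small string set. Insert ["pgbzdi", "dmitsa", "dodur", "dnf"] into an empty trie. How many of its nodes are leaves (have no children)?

4

A leaf is a node with no children — equivalently, the end of a word that is not a proper prefix of any other stored word.
Those words: "dmitsa", "dnf", "dodur", "pgbzdi"
Leaf count: 4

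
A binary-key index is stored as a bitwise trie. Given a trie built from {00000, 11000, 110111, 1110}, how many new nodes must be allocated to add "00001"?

1

"0000" is already a path in the trie; the remaining "1" must be added.
Each of the 1 remaining characters creates one node.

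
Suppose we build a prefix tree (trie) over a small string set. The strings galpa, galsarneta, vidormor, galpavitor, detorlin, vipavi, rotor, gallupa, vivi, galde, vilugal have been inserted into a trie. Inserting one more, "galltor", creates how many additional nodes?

3

Walking "galltor" from the root, the first 4 characters ("gall") follow existing edges; "t" is the first miss.
New nodes needed: |"galltor"| − 4 = 7 − 4 = 3.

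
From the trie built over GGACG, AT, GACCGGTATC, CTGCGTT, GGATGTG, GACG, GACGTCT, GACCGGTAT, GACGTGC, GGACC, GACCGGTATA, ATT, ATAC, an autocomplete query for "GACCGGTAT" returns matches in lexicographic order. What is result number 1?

GACCGGTAT

Filter for "GACCGGTAT…" and sort: "GACCGGTAT", "GACCGGTATA", "GACCGGTATC"
Position 1: GACCGGTAT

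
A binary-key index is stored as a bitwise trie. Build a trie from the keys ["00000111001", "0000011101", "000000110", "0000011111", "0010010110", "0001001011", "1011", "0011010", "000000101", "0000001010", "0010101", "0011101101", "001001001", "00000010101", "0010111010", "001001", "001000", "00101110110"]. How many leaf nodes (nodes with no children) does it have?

Leaves are exactly the stored words that no other stored word extends.
Those words: "00000010101", "000000110", "00000111001", "0000011101", "0000011111", "0001001011", "001000", "001001001", "0010010110", "0010101", "0010111010", "00101110110", "0011010", "0011101101", "1011"
Leaf count: 15

15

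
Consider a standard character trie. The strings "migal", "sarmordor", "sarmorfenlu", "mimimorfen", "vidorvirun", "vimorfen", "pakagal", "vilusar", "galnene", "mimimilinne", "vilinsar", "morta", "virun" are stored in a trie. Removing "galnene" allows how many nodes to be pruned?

7

After clearing the end-marker at "galnene", prune upward until reaching a node still needed by another word.
No other word shares any prefix with "galnene", so all 7 of its nodes go.
Nodes removed: 7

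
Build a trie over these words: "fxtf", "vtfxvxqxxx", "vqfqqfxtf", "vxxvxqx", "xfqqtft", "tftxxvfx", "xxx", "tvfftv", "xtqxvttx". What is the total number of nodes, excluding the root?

57

Count nodes per top-level branch (shared prefixes stored once):
  'f'-branch (fxtf): 4 nodes
  't'-branch (tftxxvfx, tvfftv): 13 nodes
  'v'-branch (vqfqqfxtf, vtfxvxqxxx, vxxvxqx): 24 nodes
  'x'-branch (xfqqtft, xtqxvttx, xxx): 16 nodes
Sum: 57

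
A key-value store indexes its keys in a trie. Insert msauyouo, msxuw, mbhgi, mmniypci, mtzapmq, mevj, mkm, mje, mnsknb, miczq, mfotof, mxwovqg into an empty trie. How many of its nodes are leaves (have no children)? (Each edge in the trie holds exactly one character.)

A leaf is a node with no children — equivalently, the end of a word that is not a proper prefix of any other stored word.
Those words: "mbhgi", "mevj", "mfotof", "miczq", "mje", "mkm", "mmniypci", "mnsknb", "msauyouo", "msxuw", "mtzapmq", "mxwovqg"
Leaf count: 12

12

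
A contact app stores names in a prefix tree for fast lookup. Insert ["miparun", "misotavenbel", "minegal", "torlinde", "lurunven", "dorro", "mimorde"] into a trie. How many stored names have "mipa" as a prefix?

Walk to "mipa"; the words in its subtree are exactly those with that prefix.
Matches: "miparun"
Count: 1

1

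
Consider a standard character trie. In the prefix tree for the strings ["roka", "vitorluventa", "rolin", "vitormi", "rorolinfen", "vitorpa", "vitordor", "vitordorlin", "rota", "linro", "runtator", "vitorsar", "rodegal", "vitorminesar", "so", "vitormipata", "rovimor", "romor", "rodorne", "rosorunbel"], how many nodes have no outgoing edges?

A leaf is a node with no children — equivalently, the end of a word that is not a proper prefix of any other stored word.
Those words: "linro", "rodegal", "rodorne", "roka", "rolin", "romor", "rorolinfen", "rosorunbel", "rota", "rovimor", "runtator", "so", "vitordorlin", "vitorluventa", "vitorminesar", "vitormipata", "vitorpa", "vitorsar"
Leaf count: 18

18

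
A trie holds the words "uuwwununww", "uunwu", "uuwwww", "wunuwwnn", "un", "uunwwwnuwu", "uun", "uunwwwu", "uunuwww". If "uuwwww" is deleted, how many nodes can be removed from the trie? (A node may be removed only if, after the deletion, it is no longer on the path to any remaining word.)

Walk "uuwwww" from the leaf back toward the root, removing each node that no remaining word uses.
The suffix "ww" (2 nodes) is used only by "uuwwww"; the node for "uuww" still has the child "u", so pruning stops there.
Nodes removed: 2

2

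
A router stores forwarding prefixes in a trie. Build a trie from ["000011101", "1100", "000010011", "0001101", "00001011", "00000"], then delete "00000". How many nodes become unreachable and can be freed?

1

After clearing the end-marker at "00000", prune upward until reaching a node still needed by another word.
The suffix "0" (1 node) is used only by "00000"; the node for "0000" still has the child "1", so pruning stops there.
Nodes removed: 1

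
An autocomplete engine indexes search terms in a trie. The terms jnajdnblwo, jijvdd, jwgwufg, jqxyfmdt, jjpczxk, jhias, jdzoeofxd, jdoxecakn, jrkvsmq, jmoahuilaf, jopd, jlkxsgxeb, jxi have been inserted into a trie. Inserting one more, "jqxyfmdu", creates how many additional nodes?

1

"jqxyfmd" is already a path in the trie; the remaining "u" must be added.
Each of the 1 remaining characters creates one node.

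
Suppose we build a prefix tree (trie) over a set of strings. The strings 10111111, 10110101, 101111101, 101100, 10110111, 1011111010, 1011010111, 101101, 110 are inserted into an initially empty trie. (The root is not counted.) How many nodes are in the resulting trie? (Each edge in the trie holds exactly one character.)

Count nodes per top-level branch (shared prefixes stored once):
  '1'-branch (101100, 101101, 10110101, 1011010111, 10110111, 101111101, 1011111010, 10111111, 110): 22 nodes
Sum: 22

22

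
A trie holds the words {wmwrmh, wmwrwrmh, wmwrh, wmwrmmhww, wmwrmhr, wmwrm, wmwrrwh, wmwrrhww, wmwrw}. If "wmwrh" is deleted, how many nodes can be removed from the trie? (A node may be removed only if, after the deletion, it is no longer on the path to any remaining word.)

A node on "wmwrh"'s path can go only if nothing else ends at it or branches off below it.
The suffix "h" (1 node) is used only by "wmwrh"; the node for "wmwr" still has the child "m", so pruning stops there.
Nodes removed: 1

1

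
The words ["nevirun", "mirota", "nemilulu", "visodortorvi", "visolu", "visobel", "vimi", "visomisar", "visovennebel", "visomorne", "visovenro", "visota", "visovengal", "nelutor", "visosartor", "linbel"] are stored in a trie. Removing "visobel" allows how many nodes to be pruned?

3

Walk "visobel" from the leaf back toward the root, removing each node that no remaining word uses.
The suffix "bel" (3 nodes) is used only by "visobel"; the node for "viso" still has the child "d", so pruning stops there.
Nodes removed: 3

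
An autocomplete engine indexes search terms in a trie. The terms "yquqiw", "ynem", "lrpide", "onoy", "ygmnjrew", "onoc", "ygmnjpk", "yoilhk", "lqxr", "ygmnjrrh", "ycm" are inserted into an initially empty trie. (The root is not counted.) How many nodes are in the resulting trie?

Trace insertions, counting only characters that open a new branch:
  "yquqiw" → 6 new (y, q, u, q, i, w)
  "ynem" → prefix "y" already present; 3 new (n, e, m)
  "lrpide" → 6 new (l, r, p, i, d, e)
  "onoy" → 4 new (o, n, o, y)
  "ygmnjrew" → prefix "y" already present; 7 new (g, m, n, j, r, e, w)
  "onoc" → prefix "ono" already present; 1 new (c)
  "ygmnjpk" → prefix "ygmnj" already present; 2 new (p, k)
  "yoilhk" → prefix "y" already present; 5 new (o, i, l, h, k)
  "lqxr" → prefix "l" already present; 3 new (q, x, r)
  "ygmnjrrh" → prefix "ygmnjr" already present; 2 new (r, h)
  "ycm" → prefix "y" already present; 2 new (c, m)
Total nodes = 6 + 3 + 6 + 4 + 7 + 1 + 2 + 5 + 3 + 2 + 2 = 41

41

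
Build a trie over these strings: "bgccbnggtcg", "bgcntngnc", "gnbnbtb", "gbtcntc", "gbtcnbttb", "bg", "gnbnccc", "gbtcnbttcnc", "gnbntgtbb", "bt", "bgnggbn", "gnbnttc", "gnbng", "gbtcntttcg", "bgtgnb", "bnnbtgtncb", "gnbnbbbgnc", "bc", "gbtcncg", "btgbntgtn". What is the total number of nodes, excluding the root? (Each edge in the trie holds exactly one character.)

86

Count nodes per top-level branch (shared prefixes stored once):
  'b'-branch (bc, bg, bgccbnggtcg, bgcntngnc, bgnggbn, bgtgnb, bnnbtgtncb, bt, btgbntgtn): 44 nodes
  'g'-branch (gbtcnbttb, gbtcnbttcnc, gbtcncg, gbtcntc, gbtcntttcg, gnbnbbbgnc, gnbnbtb, gnbnccc, gnbng, gnbntgtbb, gnbnttc): 42 nodes
Sum: 86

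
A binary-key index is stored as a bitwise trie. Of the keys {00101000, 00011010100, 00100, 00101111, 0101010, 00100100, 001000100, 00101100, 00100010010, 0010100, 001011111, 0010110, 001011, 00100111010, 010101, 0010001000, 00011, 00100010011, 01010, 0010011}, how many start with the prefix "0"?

Walk to "0"; the words in its subtree are exactly those with that prefix.
Words under "0": 00011, 00011010100, 00100, 001000100, 0010001000, 00100010010, 00100010011, 00100100, 0010011, 00100111010, 0010100, 00101000, 001011, 0010110, 00101100, 00101111, 001011111, 01010, 010101, 0101010
Count: 20

20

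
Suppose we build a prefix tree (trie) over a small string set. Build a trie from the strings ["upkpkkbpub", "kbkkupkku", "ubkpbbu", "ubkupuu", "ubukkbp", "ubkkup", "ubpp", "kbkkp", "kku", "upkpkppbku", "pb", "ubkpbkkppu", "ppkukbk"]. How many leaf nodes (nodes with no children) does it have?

13

Leaves are exactly the stored words that no other stored word extends.
Those words: "kbkkp", "kbkkupkku", "kku", "pb", "ppkukbk", "ubkkup", "ubkpbbu", "ubkpbkkppu", "ubkupuu", "ubpp", "ubukkbp", "upkpkkbpub", "upkpkppbku"
Leaf count: 13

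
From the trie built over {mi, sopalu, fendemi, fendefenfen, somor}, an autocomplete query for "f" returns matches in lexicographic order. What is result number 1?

Words with prefix "f", in lexicographic order: "fendefenfen", "fendemi"
Position 1: fendefenfen

fendefenfen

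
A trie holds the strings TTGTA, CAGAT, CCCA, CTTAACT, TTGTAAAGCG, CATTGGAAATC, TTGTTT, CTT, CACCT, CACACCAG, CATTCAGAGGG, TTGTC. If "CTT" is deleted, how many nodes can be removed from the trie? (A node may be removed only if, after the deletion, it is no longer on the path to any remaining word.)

0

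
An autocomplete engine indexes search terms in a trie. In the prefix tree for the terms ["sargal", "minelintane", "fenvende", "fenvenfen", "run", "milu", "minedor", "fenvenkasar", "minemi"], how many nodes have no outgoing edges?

A leaf is a node with no children — equivalently, the end of a word that is not a proper prefix of any other stored word.
Those words: "fenvende", "fenvenfen", "fenvenkasar", "milu", "minedor", "minelintane", "minemi", "run", "sargal"
Leaf count: 9

9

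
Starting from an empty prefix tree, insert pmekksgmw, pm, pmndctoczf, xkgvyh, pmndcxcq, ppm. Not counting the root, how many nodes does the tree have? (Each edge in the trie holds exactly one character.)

28

Trie structure (* marks end of a word):
(root)
├─ p
│  ├─ m *
│  │  ├─ e
│  │  │  └─ k
│  │  │     └─ k
│  │  │        └─ s
│  │  │           └─ g
│  │  │              └─ m
│  │  │                 └─ w *
│  │  └─ n
│  │     └─ d
│  │        └─ c
│  │           ├─ t
│  │           │  └─ o
│  │           │     └─ c
│  │           │        └─ z
│  │           │           └─ f *
│  │           └─ x
│  │              └─ c
│  │                 └─ q *
│  └─ p
│     └─ m *
└─ x
   └─ k
      └─ g
         └─ v
            └─ y
               └─ h *
Counting every labelled node above: 28.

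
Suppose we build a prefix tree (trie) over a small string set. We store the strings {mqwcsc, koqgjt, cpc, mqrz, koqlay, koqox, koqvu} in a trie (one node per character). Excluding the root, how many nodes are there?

Count nodes per top-level branch (shared prefixes stored once):
  'c'-branch (cpc): 3 nodes
  'k'-branch (koqgjt, koqlay, koqox, koqvu): 13 nodes
  'm'-branch (mqrz, mqwcsc): 8 nodes
Sum: 24

24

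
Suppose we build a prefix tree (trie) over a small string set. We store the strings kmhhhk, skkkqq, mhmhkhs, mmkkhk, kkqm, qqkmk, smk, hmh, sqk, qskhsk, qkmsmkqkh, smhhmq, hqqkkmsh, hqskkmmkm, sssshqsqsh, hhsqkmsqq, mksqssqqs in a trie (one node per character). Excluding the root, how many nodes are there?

95

Insert word by word; a character creates a node only if that edge doesn't already exist:
  "kmhhhk" → 6 new (k, m, h, h, h, k)
  "skkkqq" → 6 new (s, k, k, k, q, q)
  "mhmhkhs" → 7 new (m, h, m, h, k, h, s)
  "mmkkhk" → prefix "m" already present; 5 new (m, k, k, h, k)
  "kkqm" → prefix "k" already present; 3 new (k, q, m)
  "qqkmk" → 5 new (q, q, k, m, k)
  "smk" → prefix "s" already present; 2 new (m, k)
  "hmh" → 3 new (h, m, h)
  "sqk" → prefix "s" already present; 2 new (q, k)
  "qskhsk" → prefix "q" already present; 5 new (s, k, h, s, k)
  "qkmsmkqkh" → prefix "q" already present; 8 new (k, m, s, m, k, q, k, h)
  "smhhmq" → prefix "sm" already present; 4 new (h, h, m, q)
  "hqqkkmsh" → prefix "h" already present; 7 new (q, q, k, k, m, s, h)
  "hqskkmmkm" → prefix "hq" already present; 7 new (s, k, k, m, m, k, m)
  "sssshqsqsh" → prefix "s" already present; 9 new (s, s, s, h, q, s, q, s, h)
  "hhsqkmsqq" → prefix "h" already present; 8 new (h, s, q, k, m, s, q, q)
  "mksqssqqs" → prefix "m" already present; 8 new (k, s, q, s, s, q, q, s)
Total nodes = 6 + 6 + 7 + 5 + 3 + 5 + 2 + 3 + 2 + 5 + 8 + 4 + 7 + 7 + 9 + 8 + 8 = 95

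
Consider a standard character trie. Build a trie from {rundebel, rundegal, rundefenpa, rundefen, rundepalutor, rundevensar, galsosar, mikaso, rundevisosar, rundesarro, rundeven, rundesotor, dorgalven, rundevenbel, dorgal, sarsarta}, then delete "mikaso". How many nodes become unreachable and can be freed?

6

After clearing the end-marker at "mikaso", prune upward until reaching a node still needed by another word.
No other word shares any prefix with "mikaso", so all 6 of its nodes go.
Nodes removed: 6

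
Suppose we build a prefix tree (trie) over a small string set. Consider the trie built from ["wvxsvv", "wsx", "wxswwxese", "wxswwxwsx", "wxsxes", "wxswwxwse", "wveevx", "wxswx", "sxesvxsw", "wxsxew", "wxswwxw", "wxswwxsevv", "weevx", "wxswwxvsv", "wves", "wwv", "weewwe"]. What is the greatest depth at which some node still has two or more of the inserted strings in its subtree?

8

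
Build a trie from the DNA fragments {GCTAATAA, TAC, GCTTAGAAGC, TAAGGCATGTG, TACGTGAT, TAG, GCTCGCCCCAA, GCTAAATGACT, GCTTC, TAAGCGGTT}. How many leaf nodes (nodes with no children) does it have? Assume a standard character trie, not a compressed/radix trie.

Leaves are exactly the stored words that no other stored word extends.
Those words: "GCTAAATGACT", "GCTAATAA", "GCTCGCCCCAA", "GCTTAGAAGC", "GCTTC", "TAAGCGGTT", "TAAGGCATGTG", "TACGTGAT", "TAG"
Leaf count: 9

9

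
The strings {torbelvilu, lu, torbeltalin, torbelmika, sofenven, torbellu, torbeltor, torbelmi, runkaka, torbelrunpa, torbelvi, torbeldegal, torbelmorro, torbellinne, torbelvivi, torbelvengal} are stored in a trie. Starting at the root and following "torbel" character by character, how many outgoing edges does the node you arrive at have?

The children of the "torbel" node are the distinct next characters among strings starting with "torbel".
Distinct next characters after "torbel": d, l, m, r, t, v.
That node has 6 child edges.

6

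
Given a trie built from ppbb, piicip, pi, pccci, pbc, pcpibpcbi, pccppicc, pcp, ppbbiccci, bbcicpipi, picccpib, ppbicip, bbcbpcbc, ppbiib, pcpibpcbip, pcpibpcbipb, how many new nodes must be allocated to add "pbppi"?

"pb" is already a path in the trie; the remaining "ppi" must be added.
New nodes needed: |"pbppi"| − 2 = 5 − 2 = 3.

3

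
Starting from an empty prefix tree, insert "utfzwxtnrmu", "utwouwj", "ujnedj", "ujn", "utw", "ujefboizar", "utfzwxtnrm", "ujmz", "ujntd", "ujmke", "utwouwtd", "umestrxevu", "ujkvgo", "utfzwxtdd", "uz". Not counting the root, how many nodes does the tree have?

53

Trace insertions, counting only characters that open a new branch:
  "utfzwxtnrmu" → 11 new (u, t, f, z, w, x, t, n, r, m, u)
  "utwouwj" → prefix "ut" already present; 5 new (w, o, u, w, j)
  "ujnedj" → prefix "u" already present; 5 new (j, n, e, d, j)
  "ujn" → prefix "ujn" already present; 0 new (none)
  "utw" → prefix "utw" already present; 0 new (none)
  "ujefboizar" → prefix "uj" already present; 8 new (e, f, b, o, i, z, a, r)
  "utfzwxtnrm" → prefix "utfzwxtnrm" already present; 0 new (none)
  "ujmz" → prefix "uj" already present; 2 new (m, z)
  "ujntd" → prefix "ujn" already present; 2 new (t, d)
  "ujmke" → prefix "ujm" already present; 2 new (k, e)
  "utwouwtd" → prefix "utwouw" already present; 2 new (t, d)
  "umestrxevu" → prefix "u" already present; 9 new (m, e, s, t, r, x, e, v, u)
  "ujkvgo" → prefix "uj" already present; 4 new (k, v, g, o)
  "utfzwxtdd" → prefix "utfzwxt" already present; 2 new (d, d)
  "uz" → prefix "u" already present; 1 new (z)
Total nodes = 11 + 5 + 5 + 0 + 0 + 8 + 0 + 2 + 2 + 2 + 2 + 9 + 4 + 2 + 1 = 53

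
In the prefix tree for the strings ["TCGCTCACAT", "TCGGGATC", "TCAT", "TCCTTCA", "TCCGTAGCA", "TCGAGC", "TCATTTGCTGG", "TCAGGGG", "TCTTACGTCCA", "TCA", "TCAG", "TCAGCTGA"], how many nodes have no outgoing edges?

9

Leaves are exactly the stored words that no other stored word extends.
Those words: "TCAGCTGA", "TCAGGGG", "TCATTTGCTGG", "TCCGTAGCA", "TCCTTCA", "TCGAGC", "TCGCTCACAT", "TCGGGATC", "TCTTACGTCCA"
Leaf count: 9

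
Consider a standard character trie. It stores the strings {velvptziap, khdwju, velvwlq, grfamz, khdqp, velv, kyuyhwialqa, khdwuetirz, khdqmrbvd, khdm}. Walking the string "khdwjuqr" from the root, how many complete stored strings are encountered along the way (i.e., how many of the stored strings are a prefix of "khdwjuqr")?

Check each prefix of "khdwjuqr" against the stored set — each match is an end-marker on the path.
Prefixes of the query that are stored words: "khdwju"
Count: 1

1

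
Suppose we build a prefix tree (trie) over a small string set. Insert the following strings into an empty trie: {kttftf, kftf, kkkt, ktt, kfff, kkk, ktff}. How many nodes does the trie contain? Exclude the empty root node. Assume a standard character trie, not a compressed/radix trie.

16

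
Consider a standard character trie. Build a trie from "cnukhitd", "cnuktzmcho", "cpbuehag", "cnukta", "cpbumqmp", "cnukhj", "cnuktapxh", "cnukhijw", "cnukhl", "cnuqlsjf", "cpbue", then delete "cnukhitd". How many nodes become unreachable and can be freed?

2

A node on "cnukhitd"'s path can go only if nothing else ends at it or branches off below it.
The suffix "td" (2 nodes) is used only by "cnukhitd"; the node for "cnukhi" still has the child "j", so pruning stops there.
Nodes removed: 2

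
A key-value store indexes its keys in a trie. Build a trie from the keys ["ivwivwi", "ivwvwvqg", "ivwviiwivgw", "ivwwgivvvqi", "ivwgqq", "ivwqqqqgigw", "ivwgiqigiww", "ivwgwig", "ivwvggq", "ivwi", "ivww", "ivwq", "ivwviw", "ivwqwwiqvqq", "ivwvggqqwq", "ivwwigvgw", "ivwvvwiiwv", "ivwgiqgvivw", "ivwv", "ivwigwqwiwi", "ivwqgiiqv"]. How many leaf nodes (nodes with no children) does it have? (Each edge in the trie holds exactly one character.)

Leaves are exactly the stored words that no other stored word extends.
Those words: "ivwgiqgvivw", "ivwgiqigiww", "ivwgqq", "ivwgwig", "ivwigwqwiwi", "ivwivwi", "ivwqgiiqv", "ivwqqqqgigw", "ivwqwwiqvqq", "ivwvggqqwq", "ivwviiwivgw", "ivwviw", "ivwvvwiiwv", "ivwvwvqg", "ivwwgivvvqi", "ivwwigvgw"
Leaf count: 16

16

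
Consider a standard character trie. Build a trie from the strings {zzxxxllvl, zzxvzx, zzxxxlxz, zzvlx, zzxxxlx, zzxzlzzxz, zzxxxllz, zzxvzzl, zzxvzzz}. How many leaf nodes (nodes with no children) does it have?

8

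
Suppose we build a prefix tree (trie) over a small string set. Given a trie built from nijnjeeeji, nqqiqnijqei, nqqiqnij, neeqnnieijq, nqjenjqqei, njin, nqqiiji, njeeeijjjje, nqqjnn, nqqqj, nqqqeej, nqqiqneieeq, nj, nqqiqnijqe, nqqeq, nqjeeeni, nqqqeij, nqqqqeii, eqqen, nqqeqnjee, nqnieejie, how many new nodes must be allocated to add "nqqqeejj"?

1

"nqqqeej" is already a path in the trie; the remaining "j" must be added.
So 8 − 7 = 1 new nodes.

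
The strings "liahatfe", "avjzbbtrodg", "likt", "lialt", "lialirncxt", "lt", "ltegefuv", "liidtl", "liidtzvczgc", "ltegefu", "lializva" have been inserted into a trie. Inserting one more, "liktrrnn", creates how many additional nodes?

4

The longest prefix of "liktrrnn" already in the trie is "likt" (length 4).
So 8 − 4 = 4 new nodes.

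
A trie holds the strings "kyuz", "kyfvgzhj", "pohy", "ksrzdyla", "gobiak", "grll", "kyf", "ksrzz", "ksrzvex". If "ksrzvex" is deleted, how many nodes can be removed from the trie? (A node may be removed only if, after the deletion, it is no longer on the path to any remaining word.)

3

Walk "ksrzvex" from the leaf back toward the root, removing each node that no remaining word uses.
The suffix "vex" (3 nodes) is used only by "ksrzvex"; the node for "ksrz" still has the child "d", so pruning stops there.
Nodes removed: 3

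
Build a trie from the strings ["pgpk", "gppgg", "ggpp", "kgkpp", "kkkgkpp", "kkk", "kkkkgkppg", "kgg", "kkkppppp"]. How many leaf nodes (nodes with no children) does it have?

8

Leaves are exactly the stored words that no other stored word extends.
Those words: "ggpp", "gppgg", "kgg", "kgkpp", "kkkgkpp", "kkkkgkppg", "kkkppppp", "pgpk"
Leaf count: 8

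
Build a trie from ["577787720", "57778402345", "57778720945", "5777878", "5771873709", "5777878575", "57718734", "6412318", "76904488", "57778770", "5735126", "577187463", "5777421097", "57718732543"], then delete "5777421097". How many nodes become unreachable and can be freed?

6

Walk "5777421097" from the leaf back toward the root, removing each node that no remaining word uses.
The suffix "421097" (6 nodes) is used only by "5777421097"; the node for "5777" still has the child "8", so pruning stops there.
Nodes removed: 6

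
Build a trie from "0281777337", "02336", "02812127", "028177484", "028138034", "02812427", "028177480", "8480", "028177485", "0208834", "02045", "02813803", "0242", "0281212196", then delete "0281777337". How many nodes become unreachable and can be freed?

4

Walk "0281777337" from the leaf back toward the root, removing each node that no remaining word uses.
The suffix "7337" (4 nodes) is used only by "0281777337"; the node for "028177" still has the child "4", so pruning stops there.
Nodes removed: 4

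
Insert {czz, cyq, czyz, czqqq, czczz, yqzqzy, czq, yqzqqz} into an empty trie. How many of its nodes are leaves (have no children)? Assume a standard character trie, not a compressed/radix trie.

7

Leaves are exactly the stored words that no other stored word extends.
Those words: "cyq", "czczz", "czqqq", "czyz", "czz", "yqzqqz", "yqzqzy"
Leaf count: 7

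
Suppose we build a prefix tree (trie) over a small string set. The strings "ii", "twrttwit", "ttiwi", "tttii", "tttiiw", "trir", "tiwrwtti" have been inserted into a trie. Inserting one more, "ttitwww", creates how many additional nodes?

"tti" is already a path in the trie; the remaining "twww" must be added.
New nodes needed: |"ttitwww"| − 3 = 7 − 3 = 4.

4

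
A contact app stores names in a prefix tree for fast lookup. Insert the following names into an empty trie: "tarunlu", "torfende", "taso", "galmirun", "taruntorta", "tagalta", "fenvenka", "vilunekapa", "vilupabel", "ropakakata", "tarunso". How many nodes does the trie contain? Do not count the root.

For each word, the new-node count is its length minus the longest prefix already in the trie:
  "tarunlu" → 7 new (t, a, r, u, n, l, u)
  "torfende" → prefix "t" already present; 7 new (o, r, f, e, n, d, e)
  "taso" → prefix "ta" already present; 2 new (s, o)
  "galmirun" → 8 new (g, a, l, m, i, r, u, n)
  "taruntorta" → prefix "tarun" already present; 5 new (t, o, r, t, a)
  "tagalta" → prefix "ta" already present; 5 new (g, a, l, t, a)
  "fenvenka" → 8 new (f, e, n, v, e, n, k, a)
  "vilunekapa" → 10 new (v, i, l, u, n, e, k, a, p, a)
  "vilupabel" → prefix "vilu" already present; 5 new (p, a, b, e, l)
  "ropakakata" → 10 new (r, o, p, a, k, a, k, a, t, a)
  "tarunso" → prefix "tarun" already present; 2 new (s, o)
Total nodes = 7 + 7 + 2 + 8 + 5 + 5 + 8 + 10 + 5 + 10 + 2 = 69

69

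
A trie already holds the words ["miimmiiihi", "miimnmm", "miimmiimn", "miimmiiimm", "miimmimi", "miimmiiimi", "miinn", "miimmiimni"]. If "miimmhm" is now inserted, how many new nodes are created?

2

Walking "miimmhm" from the root, the first 5 characters ("miimm") follow existing edges; "h" is the first miss.
So 7 − 5 = 2 new nodes.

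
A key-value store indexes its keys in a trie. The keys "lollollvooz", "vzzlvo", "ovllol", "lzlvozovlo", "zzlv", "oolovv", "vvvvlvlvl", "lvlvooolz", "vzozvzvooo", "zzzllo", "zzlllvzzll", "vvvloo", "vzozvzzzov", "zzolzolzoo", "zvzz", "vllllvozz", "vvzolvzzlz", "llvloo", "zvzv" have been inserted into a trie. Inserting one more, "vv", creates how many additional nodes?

"vv" is already a full path in the trie; only an end-marker is added.
No new nodes are needed: 0.

0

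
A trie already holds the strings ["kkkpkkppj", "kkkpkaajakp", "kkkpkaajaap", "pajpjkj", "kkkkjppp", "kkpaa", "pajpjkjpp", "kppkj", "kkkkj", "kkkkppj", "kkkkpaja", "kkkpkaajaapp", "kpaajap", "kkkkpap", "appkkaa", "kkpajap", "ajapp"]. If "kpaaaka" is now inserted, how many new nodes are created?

3

The longest prefix of "kpaaaka" already in the trie is "kpaa" (length 4).
So 7 − 4 = 3 new nodes.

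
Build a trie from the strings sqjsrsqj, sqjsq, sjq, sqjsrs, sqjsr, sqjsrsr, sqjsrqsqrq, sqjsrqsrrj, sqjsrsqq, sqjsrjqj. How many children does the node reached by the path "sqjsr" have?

3

Follow the path "sqjsr" to its node, then look at its outgoing edges.
Distinct next characters after "sqjsr": j, q, s.
That node has 3 child edges.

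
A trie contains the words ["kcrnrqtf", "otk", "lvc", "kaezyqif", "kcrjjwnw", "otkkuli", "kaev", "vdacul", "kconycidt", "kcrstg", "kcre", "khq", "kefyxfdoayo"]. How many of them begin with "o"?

2

Walk to "o"; the words in its subtree are exactly those with that prefix.
Words under "o": otk, otkkuli
Count: 2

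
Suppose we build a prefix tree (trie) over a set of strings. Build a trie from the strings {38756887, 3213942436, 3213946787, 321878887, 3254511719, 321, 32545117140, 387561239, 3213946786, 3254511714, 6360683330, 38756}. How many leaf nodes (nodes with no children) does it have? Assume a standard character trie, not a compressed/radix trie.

Leaves are exactly the stored words that no other stored word extends.
Those words: "3213942436", "3213946786", "3213946787", "321878887", "32545117140", "3254511719", "387561239", "38756887", "6360683330"
Leaf count: 9

9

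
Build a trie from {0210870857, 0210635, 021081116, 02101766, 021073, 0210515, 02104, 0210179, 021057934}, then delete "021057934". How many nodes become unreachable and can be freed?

A node on "021057934"'s path can go only if nothing else ends at it or branches off below it.
The suffix "7934" (4 nodes) is used only by "021057934"; the node for "02105" still has the child "1", so pruning stops there.
Nodes removed: 4

4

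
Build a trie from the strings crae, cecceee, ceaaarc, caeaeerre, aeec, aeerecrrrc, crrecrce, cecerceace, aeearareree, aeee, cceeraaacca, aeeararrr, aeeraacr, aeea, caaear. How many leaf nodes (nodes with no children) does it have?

14

A leaf is a node with no children — equivalently, the end of a word that is not a proper prefix of any other stored word.
Those words: "aeearareree", "aeeararrr", "aeec", "aeee", "aeeraacr", "aeerecrrrc", "caaear", "caeaeerre", "cceeraaacca", "ceaaarc", "cecceee", "cecerceace", "crae", "crrecrce"
Leaf count: 14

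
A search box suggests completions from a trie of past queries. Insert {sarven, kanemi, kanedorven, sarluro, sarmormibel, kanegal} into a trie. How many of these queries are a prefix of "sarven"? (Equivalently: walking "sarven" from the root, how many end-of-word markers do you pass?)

1

Check each prefix of "sarven" against the stored set — each match is an end-marker on the path.
Prefixes of the query that are stored words: "sarven"
Count: 1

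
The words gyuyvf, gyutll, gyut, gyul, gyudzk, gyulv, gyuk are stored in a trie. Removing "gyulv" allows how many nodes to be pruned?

1

A node on "gyulv"'s path can go only if nothing else ends at it or branches off below it.
The suffix "v" (1 node) is used only by "gyulv"; "gyul" is itself a stored word, so pruning stops there.
Nodes removed: 1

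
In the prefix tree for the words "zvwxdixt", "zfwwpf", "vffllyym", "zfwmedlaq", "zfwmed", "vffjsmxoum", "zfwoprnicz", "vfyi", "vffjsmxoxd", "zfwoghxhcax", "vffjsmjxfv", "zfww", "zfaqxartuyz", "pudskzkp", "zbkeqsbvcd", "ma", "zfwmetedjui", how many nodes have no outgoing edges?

A leaf is a node with no children — equivalently, the end of a word that is not a proper prefix of any other stored word.
Those words: "ma", "pudskzkp", "vffjsmjxfv", "vffjsmxoum", "vffjsmxoxd", "vffllyym", "vfyi", "zbkeqsbvcd", "zfaqxartuyz", "zfwmedlaq", "zfwmetedjui", "zfwoghxhcax", "zfwoprnicz", "zfwwpf", "zvwxdixt"
Leaf count: 15

15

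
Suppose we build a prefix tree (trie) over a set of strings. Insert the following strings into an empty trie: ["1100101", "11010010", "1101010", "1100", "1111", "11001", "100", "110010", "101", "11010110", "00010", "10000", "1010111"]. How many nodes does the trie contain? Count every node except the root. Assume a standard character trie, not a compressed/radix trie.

Insert word by word; a character creates a node only if that edge doesn't already exist:
  "1100101" → 7 new (1, 1, 0, 0, 1, 0, 1)
  "11010010" → prefix "110" already present; 5 new (1, 0, 0, 1, 0)
  "1101010" → prefix "11010" already present; 2 new (1, 0)
  "1100" → prefix "1100" already present; 0 new (none)
  "1111" → prefix "11" already present; 2 new (1, 1)
  "11001" → prefix "11001" already present; 0 new (none)
  "100" → prefix "1" already present; 2 new (0, 0)
  "110010" → prefix "110010" already present; 0 new (none)
  "101" → prefix "10" already present; 1 new (1)
  "11010110" → prefix "110101" already present; 2 new (1, 0)
  "00010" → 5 new (0, 0, 0, 1, 0)
  "10000" → prefix "100" already present; 2 new (0, 0)
  "1010111" → prefix "101" already present; 4 new (0, 1, 1, 1)
Total nodes = 7 + 5 + 2 + 0 + 2 + 0 + 2 + 0 + 1 + 2 + 5 + 2 + 4 = 32

32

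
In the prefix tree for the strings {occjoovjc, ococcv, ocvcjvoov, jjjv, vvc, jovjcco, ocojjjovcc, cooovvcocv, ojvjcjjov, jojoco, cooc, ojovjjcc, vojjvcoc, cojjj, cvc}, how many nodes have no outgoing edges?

15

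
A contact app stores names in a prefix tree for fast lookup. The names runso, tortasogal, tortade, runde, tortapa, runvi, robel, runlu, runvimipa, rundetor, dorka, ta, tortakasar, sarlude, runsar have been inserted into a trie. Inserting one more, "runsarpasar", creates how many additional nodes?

5

Walking "runsarpasar" from the root, the first 6 characters ("runsar") follow existing edges; "p" is the first miss.
Each of the 5 remaining characters creates one node.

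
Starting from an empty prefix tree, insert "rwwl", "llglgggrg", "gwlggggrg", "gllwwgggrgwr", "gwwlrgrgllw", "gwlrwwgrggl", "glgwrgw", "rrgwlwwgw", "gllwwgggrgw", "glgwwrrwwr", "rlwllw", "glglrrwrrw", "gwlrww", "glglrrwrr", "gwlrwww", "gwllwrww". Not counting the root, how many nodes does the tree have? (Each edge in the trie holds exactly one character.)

Count nodes per top-level branch (shared prefixes stored once):
  'g'-branch (glglrrwrr, glglrrwrrw, glgwrgw, glgwwrrwwr, gllwwgggrgw, gllwwgggrgwr, gwlggggrg, gwllwrww, gwlrww, gwlrwwgrggl, gwlrwww, gwwlrgrgllw): 61 nodes
  'l'-branch (llglgggrg): 9 nodes
  'r'-branch (rlwllw, rrgwlwwgw, rwwl): 17 nodes
Sum: 87

87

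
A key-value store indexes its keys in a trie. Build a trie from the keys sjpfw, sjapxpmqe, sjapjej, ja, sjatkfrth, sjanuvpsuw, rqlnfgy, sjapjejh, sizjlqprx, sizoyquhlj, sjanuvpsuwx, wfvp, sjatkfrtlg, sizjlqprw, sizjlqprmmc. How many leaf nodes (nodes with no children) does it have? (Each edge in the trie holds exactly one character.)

13

Leaves are exactly the stored words that no other stored word extends.
Those words: "ja", "rqlnfgy", "sizjlqprmmc", "sizjlqprw", "sizjlqprx", "sizoyquhlj", "sjanuvpsuwx", "sjapjejh", "sjapxpmqe", "sjatkfrth", "sjatkfrtlg", "sjpfw", "wfvp"
Leaf count: 13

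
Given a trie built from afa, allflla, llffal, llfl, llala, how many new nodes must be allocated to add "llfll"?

Walking "llfll" from the root, the first 4 characters ("llfl") follow existing edges; "l" is the first miss.
Each of the 1 remaining characters creates one node.

1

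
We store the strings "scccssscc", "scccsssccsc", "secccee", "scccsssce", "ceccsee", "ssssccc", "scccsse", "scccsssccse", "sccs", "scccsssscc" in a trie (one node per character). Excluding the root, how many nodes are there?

37

Trie structure (* marks end of a word):
(root)
├─ c
│  └─ e
│     └─ c
│        └─ c
│           └─ s
│              └─ e
│                 └─ e *
└─ s
   ├─ c
   │  └─ c
   │     ├─ c
   │     │  └─ s
   │     │     └─ s
   │     │        ├─ e *
   │     │        └─ s
   │     │           ├─ c
   │     │           │  ├─ c *
   │     │           │  │  └─ s
   │     │           │  │     ├─ c *
   │     │           │  │     └─ e *
   │     │           │  └─ e *
   │     │           └─ s
   │     │              └─ c
   │     │                 └─ c *
   │     └─ s *
   ├─ e
   │  └─ c
   │     └─ c
   │        └─ c
   │           └─ e
   │              └─ e *
   └─ s
      └─ s
         └─ s
            └─ c
               └─ c
                  └─ c *
Counting every labelled node above: 37.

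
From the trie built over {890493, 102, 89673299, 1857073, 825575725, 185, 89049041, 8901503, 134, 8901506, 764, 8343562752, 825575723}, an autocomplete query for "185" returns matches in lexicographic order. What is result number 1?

185

Words with prefix "185", in lexicographic order: "185", "1857073"
Position 1: 185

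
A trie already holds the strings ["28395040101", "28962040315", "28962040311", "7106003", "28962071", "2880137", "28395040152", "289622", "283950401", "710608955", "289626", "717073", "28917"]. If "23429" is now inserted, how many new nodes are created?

The longest prefix of "23429" already in the trie is "2" (length 1).
So 5 − 1 = 4 new nodes.

4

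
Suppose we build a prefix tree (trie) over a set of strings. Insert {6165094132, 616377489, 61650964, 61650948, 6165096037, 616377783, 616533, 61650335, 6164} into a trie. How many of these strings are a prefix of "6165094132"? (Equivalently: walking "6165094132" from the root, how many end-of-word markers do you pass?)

1

Walk "6165094132" from the root; an end-of-word marker is hit whenever a stored word is a prefix of "6165094132".
Prefixes of the query that are stored words: "6165094132"
Count: 1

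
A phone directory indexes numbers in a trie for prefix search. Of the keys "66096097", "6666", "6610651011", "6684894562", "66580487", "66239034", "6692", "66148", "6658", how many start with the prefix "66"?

9

Traverse to the node for "66", then collect every word in that subtree.
Words under "66": 66096097, 6610651011, 66148, 66239034, 6658, 66580487, 6666, 6684894562, 6692
Count: 9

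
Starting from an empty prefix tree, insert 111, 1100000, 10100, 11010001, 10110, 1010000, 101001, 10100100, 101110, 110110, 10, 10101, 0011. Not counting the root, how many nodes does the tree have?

For each word, the new-node count is its length minus the longest prefix already in the trie:
  "111" → 3 new (1, 1, 1)
  "1100000" → prefix "11" already present; 5 new (0, 0, 0, 0, 0)
  "10100" → prefix "1" already present; 4 new (0, 1, 0, 0)
  "11010001" → prefix "110" already present; 5 new (1, 0, 0, 0, 1)
  "10110" → prefix "101" already present; 2 new (1, 0)
  "1010000" → prefix "10100" already present; 2 new (0, 0)
  "101001" → prefix "10100" already present; 1 new (1)
  "10100100" → prefix "101001" already present; 2 new (0, 0)
  "101110" → prefix "1011" already present; 2 new (1, 0)
  "110110" → prefix "1101" already present; 2 new (1, 0)
  "10" → prefix "10" already present; 0 new (none)
  "10101" → prefix "1010" already present; 1 new (1)
  "0011" → 4 new (0, 0, 1, 1)
Total nodes = 3 + 5 + 4 + 5 + 2 + 2 + 1 + 2 + 2 + 2 + 0 + 1 + 4 = 33

33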